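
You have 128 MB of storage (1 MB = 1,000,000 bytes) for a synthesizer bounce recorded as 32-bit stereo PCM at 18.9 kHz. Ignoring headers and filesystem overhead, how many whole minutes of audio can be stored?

Uncompressed byte rate = 18,900 × 4 × 2 = 151,200 bytes/s.
Capacity = 128 × 1,000,000 = 128,000,000 bytes.
128,000,000 / 151,200 ≈ 846.56 s → 14 minutes.

14 minutes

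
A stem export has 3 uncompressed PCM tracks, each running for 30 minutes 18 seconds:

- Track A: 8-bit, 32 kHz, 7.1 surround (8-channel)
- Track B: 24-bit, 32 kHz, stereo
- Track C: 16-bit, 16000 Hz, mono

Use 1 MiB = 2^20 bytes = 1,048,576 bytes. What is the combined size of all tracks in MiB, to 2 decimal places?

832.21 MiB

30 minutes 18 seconds = 1,818 s.
Track A: 32,000 × 1,818 × 1 × 8 = 465,408,000 bytes.
Track B: 32,000 × 1,818 × 3 × 2 = 349,056,000 bytes.
Track C: 16,000 × 1,818 × 2 × 1 = 58,176,000 bytes.
Total = 872,640,000 bytes = 832.21 MiB.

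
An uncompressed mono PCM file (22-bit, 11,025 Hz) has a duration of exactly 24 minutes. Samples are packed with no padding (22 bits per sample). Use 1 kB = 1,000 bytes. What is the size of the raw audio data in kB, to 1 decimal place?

43659.0 kB

Duration = exactly 24 minutes = 1,440 s.
Bits = 11,025 × 1,440 × 22 × 1 = 349,272,000 bits = 43,659,000 bytes.
43,659,000 / 1,000 = 43659.0 kB.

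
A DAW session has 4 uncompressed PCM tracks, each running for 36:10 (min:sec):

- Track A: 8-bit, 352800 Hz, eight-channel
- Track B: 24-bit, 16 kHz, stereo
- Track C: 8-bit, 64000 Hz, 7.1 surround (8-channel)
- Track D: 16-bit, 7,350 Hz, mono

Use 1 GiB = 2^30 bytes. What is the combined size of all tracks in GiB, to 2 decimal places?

6.96 GiB

36:10 (min:sec) = 2,170 s.
Track A: 352,800 × 2,170 × 1 × 8 = 6,124,608,000 bytes.
Track B: 16,000 × 2,170 × 3 × 2 = 208,320,000 bytes.
Track C: 64,000 × 2,170 × 1 × 8 = 1,111,040,000 bytes.
Track D: 7,350 × 2,170 × 2 × 1 = 31,899,000 bytes.
Total = 7,475,867,000 bytes = 6.96 GiB.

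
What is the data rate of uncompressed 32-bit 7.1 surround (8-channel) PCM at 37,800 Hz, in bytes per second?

Bit rate = 37,800 × 32 × 8 = 9,676,800 bits/s.
9,676,800 / 8 = 1,209,600 bytes/s.

1,209,600 bytes/s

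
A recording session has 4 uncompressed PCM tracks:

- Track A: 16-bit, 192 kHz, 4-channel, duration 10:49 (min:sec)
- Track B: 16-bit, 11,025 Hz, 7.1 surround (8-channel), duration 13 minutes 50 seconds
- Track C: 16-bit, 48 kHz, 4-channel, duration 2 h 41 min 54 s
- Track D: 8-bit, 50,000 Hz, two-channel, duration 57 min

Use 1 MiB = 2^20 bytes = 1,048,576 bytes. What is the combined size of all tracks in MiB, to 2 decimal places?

4973.84 MiB

Track A: 10:49 (min:sec) = 649 s; 192,000 × 649 × 2 × 4 = 996,864,000 bytes.
Track B: 13 minutes 50 seconds = 830 s; 11,025 × 830 × 2 × 8 = 146,412,000 bytes.
Track C: 2 h 41 min 54 s = 9,714 s; 48,000 × 9,714 × 2 × 4 = 3,730,176,000 bytes.
Track D: 57 min = 3,420 s; 50,000 × 3,420 × 1 × 2 = 342,000,000 bytes.
Total = 5,215,452,000 bytes = 4973.84 MiB.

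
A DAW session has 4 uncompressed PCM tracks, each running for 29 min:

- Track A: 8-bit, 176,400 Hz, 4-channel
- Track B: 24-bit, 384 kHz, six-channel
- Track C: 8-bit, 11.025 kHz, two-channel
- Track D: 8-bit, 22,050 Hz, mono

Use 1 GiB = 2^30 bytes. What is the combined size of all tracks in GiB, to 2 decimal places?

12.42 GiB

29 min = 1,740 s.
Track A: 176,400 × 1,740 × 1 × 4 = 1,227,744,000 bytes.
Track B: 384,000 × 1,740 × 3 × 6 = 12,026,880,000 bytes.
Track C: 11,025 × 1,740 × 1 × 2 = 38,367,000 bytes.
Track D: 22,050 × 1,740 × 1 × 1 = 38,367,000 bytes.
Total = 13,331,358,000 bytes = 12.42 GiB.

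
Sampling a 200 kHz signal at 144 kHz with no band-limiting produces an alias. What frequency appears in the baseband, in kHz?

56 kHz

Nyquist = 144,000/2 = 72,000 Hz; 200,000 Hz exceeds it.
Alias = |200,000 − 1×144,000| = |200,000 − 144,000| = 56,000 Hz = 56 kHz.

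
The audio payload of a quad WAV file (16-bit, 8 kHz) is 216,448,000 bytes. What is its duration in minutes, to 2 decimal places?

Byte rate = 8,000 × 2 × 4 = 64,000 bytes/s.
Duration = 216,448,000 / 64,000 = 3,382 s.
3,382 s / 60 = 56.37 minutes.

56.37 minutes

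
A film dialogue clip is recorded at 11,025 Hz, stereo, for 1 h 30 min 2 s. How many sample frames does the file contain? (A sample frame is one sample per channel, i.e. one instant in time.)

1 h 30 min 2 s = 5,402 s.
11,025 samples/s × 5,402 s = 59,557,050 frames.

59,557,050 sample frames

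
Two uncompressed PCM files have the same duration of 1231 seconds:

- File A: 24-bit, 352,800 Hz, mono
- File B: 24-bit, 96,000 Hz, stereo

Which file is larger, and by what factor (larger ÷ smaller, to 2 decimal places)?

File A, by a factor of 1.84

File A: 352,800 × 3 × 1 = 1,058,400 bytes/s.
File B: 96,000 × 3 × 2 = 576,000 bytes/s.
File A is larger; ratio = 1,302,890,400 / 709,056,000 = 1.84.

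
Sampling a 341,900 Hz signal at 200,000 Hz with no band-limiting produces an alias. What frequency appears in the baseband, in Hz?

58,100 Hz

Nyquist = 200,000/2 = 100,000 Hz; 341,900 Hz exceeds it.
Alias = |341,900 − 2×200,000| = |341,900 − 400,000| = 58,100 Hz.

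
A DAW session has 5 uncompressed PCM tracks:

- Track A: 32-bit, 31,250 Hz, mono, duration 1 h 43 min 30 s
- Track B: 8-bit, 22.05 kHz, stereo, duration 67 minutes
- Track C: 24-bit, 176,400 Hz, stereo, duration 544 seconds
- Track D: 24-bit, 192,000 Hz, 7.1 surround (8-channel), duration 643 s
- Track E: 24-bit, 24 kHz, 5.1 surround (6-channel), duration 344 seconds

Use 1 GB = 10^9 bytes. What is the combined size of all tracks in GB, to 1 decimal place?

4.6 GB

Track A: 1 h 43 min 30 s = 6,210 s; 31,250 × 6,210 × 4 × 1 = 776,250,000 bytes.
Track B: 67 minutes = 4,020 s; 22,050 × 4,020 × 1 × 2 = 177,282,000 bytes.
Track C: 176,400 × 544 × 3 × 2 = 575,769,600 bytes.
Track D: 192,000 × 643 × 3 × 8 = 2,962,944,000 bytes.
Track E: 24,000 × 344 × 3 × 6 = 148,608,000 bytes.
Total = 4,640,853,600 bytes = 4.6 GB.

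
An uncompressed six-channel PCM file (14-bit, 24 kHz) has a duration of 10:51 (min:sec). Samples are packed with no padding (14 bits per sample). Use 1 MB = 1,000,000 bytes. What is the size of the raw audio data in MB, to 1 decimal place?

Duration = 10:51 (min:sec) = 651 s.
Bits = 24,000 × 651 × 14 × 6 = 1,312,416,000 bits = 164,052,000 bytes.
164,052,000 / 1,000,000 = 164.1 MB.

164.1 MB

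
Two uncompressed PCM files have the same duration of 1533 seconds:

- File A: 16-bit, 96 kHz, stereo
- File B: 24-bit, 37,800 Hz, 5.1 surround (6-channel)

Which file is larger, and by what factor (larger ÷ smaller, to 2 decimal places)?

File B, by a factor of 1.77

File A: 96,000 × 2 × 2 = 384,000 bytes/s.
File B: 37,800 × 3 × 6 = 680,400 bytes/s.
File B is larger; ratio = 1,043,053,200 / 588,672,000 = 1.77.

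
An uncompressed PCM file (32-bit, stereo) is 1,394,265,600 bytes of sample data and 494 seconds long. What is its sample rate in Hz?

352,800 Hz

Bytes = sample_rate × seconds × bytes_per_sample × channels.
sample_rate = 1,394,265,600 / (494 × 4 × 2) = 1,394,265,600 / 3,952 = 352,800 Hz.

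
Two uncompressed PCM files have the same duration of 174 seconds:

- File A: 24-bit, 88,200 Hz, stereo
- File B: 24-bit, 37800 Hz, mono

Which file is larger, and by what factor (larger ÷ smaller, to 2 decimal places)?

File A, by a factor of 4.67

File A: 88,200 × 3 × 2 = 529,200 bytes/s.
File B: 37,800 × 3 × 1 = 113,400 bytes/s.
File A is larger; ratio = 92,080,800 / 19,731,600 = 4.67.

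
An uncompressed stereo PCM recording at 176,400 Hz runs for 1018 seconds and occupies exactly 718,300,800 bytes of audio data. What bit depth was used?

Bytes per sample = 718,300,800 / (176,400 × 1,018 × 2) = 718,300,800 / 359,150,400 = 2.
Bit depth = 2 × 8 = 16 bits.

16 bits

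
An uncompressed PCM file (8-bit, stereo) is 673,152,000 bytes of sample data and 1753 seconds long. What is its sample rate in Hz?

192,000 Hz

Bytes = sample_rate × seconds × bytes_per_sample × channels.
sample_rate = 673,152,000 / (1,753 × 1 × 2) = 673,152,000 / 3,506 = 192,000 Hz.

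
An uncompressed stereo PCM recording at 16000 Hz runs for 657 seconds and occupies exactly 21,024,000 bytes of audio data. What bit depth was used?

Bytes per sample = 21,024,000 / (16,000 × 657 × 2) = 21,024,000 / 21,024,000 = 1.
Bit depth = 1 × 8 = 8 bits.

8 bits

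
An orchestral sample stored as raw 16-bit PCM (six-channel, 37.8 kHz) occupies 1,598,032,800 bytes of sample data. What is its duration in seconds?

Byte rate = 37,800 × 2 × 6 = 453,600 bytes/s.
Duration = 1,598,032,800 / 453,600 = 3,523 s.

3,523 seconds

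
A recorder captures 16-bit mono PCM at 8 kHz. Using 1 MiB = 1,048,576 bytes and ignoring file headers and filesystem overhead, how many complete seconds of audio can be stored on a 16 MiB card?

Uncompressed byte rate = 8,000 × 2 × 1 = 16,000 bytes/s.
Capacity = 16 × 1,048,576 = 16,777,216 bytes.
16,777,216 / 16,000 ≈ 1048.58 s → 1,048 seconds.

1,048 seconds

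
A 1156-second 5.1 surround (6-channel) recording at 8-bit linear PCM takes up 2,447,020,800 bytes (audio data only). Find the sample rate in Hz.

352,800 Hz

Bytes = sample_rate × seconds × bytes_per_sample × channels.
sample_rate = 2,447,020,800 / (1,156 × 1 × 6) = 2,447,020,800 / 6,936 = 352,800 Hz.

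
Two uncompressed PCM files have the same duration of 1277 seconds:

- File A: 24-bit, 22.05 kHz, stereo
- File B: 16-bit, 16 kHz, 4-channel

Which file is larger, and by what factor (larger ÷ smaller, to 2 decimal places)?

File A, by a factor of 1.03

File A: 22,050 × 3 × 2 = 132,300 bytes/s.
File B: 16,000 × 2 × 4 = 128,000 bytes/s.
File A is larger; ratio = 168,947,100 / 163,456,000 = 1.03.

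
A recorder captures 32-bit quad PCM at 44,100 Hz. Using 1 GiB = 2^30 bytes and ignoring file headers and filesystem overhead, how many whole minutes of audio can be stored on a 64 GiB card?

Uncompressed byte rate = 44,100 × 4 × 4 = 705,600 bytes/s.
Capacity = 64 × 1,073,741,824 = 68,719,476,736 bytes.
68,719,476,736 / 705,600 ≈ 97391.55 s → 1,623 minutes.

1,623 minutes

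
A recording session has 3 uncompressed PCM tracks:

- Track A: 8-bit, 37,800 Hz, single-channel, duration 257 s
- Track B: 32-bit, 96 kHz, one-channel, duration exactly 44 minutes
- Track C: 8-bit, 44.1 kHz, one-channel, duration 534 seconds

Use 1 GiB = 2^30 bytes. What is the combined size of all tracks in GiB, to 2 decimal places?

0.98 GiB

Track A: 37,800 × 257 × 1 × 1 = 9,714,600 bytes.
Track B: exactly 44 minutes = 2,640 s; 96,000 × 2,640 × 4 × 1 = 1,013,760,000 bytes.
Track C: 44,100 × 534 × 1 × 1 = 23,549,400 bytes.
Total = 1,047,024,000 bytes = 0.98 GiB.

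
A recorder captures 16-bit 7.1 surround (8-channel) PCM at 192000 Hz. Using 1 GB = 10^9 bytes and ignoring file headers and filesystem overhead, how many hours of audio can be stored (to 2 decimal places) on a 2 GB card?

0.18 hours

Uncompressed byte rate = 192,000 × 2 × 8 = 3,072,000 bytes/s.
Capacity = 2 × 1,000,000,000 = 2,000,000,000 bytes.
2,000,000,000 / 3,072,000 ≈ 651.04 s → 0.18 hours.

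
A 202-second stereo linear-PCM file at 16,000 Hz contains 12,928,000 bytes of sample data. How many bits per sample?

Bytes per sample = 12,928,000 / (16,000 × 202 × 2) = 12,928,000 / 6,464,000 = 2.
Bit depth = 2 × 8 = 16 bits.

16 bits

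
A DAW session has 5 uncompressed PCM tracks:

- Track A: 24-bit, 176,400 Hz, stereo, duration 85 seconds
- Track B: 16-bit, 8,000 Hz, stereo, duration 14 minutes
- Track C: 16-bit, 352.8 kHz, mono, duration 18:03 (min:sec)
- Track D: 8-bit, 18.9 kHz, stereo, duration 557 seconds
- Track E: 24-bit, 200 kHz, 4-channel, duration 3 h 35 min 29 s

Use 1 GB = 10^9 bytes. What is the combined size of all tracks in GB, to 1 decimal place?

31.9 GB

Track A: 176,400 × 85 × 3 × 2 = 89,964,000 bytes.
Track B: 14 minutes = 840 s; 8,000 × 840 × 2 × 2 = 26,880,000 bytes.
Track C: 18:03 (min:sec) = 1,083 s; 352,800 × 1,083 × 2 × 1 = 764,164,800 bytes.
Track D: 18,900 × 557 × 1 × 2 = 21,054,600 bytes.
Track E: 3 h 35 min 29 s = 12,929 s; 200,000 × 12,929 × 3 × 4 = 31,029,600,000 bytes.
Total = 31,931,663,400 bytes = 31.9 GB.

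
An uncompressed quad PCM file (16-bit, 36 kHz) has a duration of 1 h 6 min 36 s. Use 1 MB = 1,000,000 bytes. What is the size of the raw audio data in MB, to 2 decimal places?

1150.85 MB

Duration = 1 h 6 min 36 s = 3,996 s.
Bytes = 36,000 samples/s × 3,996 s × 2 bytes/sample × 4 ch = 1,150,848,000 bytes.
1,150,848,000 / 1,000,000 = 1150.85 MB.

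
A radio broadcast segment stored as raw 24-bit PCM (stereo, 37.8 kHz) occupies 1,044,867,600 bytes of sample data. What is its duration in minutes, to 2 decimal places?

76.78 minutes

Byte rate = 37,800 × 3 × 2 = 226,800 bytes/s.
Duration = 1,044,867,600 / 226,800 = 4,607 s.
4,607 s / 60 = 76.78 minutes.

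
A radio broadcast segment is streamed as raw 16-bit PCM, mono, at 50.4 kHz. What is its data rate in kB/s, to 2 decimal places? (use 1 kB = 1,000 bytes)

Bit rate = 50,400 × 16 × 1 = 806,400 bits/s.
806,400 / 8 = 100,800 B/s = 100.80 kB/s.

100.80 kB/s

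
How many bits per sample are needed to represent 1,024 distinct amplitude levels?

log2(1,024) = 10.

10 bits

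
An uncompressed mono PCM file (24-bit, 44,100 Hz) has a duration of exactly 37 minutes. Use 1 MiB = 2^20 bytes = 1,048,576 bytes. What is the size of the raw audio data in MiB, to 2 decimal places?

280.10 MiB

Duration = exactly 37 minutes = 2,220 s.
Bytes = 44,100 samples/s × 2,220 s × 3 bytes/sample × 1 ch = 293,706,000 bytes.
293,706,000 / 1,048,576 = 280.10 MiB.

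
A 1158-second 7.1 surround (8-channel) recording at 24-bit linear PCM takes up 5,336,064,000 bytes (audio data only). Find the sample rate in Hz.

192,000 Hz

Bytes = sample_rate × seconds × bytes_per_sample × channels.
sample_rate = 5,336,064,000 / (1,158 × 3 × 8) = 5,336,064,000 / 27,792 = 192,000 Hz.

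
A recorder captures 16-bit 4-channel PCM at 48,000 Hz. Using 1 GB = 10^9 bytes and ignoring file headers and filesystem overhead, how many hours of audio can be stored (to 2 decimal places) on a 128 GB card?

Uncompressed byte rate = 48,000 × 2 × 4 = 384,000 bytes/s.
Capacity = 128 × 1,000,000,000 = 128,000,000,000 bytes.
128,000,000,000 / 384,000 ≈ 333333.33 s → 92.59 hours.

92.59 hours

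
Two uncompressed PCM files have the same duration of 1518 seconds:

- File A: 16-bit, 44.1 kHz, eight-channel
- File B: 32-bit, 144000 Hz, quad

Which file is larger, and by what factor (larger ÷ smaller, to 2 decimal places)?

File A: 44,100 × 2 × 8 = 705,600 bytes/s.
File B: 144,000 × 4 × 4 = 2,304,000 bytes/s.
File B is larger; ratio = 3,497,472,000 / 1,071,100,800 = 3.27.

File B, by a factor of 3.27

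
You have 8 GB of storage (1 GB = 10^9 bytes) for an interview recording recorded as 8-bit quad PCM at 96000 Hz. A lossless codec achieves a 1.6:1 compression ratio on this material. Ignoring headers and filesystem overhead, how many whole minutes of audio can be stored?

Uncompressed byte rate = 96,000 × 1 × 4 = 384,000 bytes/s.
After 1.6:1 compression, effective rate ≈ 240000 bytes/s.
Capacity = 8 × 1,000,000,000 = 8,000,000,000 bytes.
8,000,000,000 / effective rate ≈ 33333.33 s → 555 minutes.

555 minutes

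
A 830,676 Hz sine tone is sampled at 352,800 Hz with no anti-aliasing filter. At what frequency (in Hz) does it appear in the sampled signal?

Nyquist = 352,800/2 = 176,400 Hz; 830,676 Hz exceeds it.
Alias = |830,676 − 2×352,800| = |830,676 − 705,600| = 125,076 Hz.

125,076 Hz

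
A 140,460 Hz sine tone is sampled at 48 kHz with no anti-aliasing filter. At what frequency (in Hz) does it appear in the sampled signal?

Nyquist = 48,000/2 = 24,000 Hz; 140,460 Hz exceeds it.
Alias = |140,460 − 3×48,000| = |140,460 − 144,000| = 3,540 Hz.

3,540 Hz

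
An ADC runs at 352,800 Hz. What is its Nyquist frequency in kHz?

Nyquist frequency = sample rate / 2 = 352,800 / 2 = 176.4 kHz.

176.4 kHz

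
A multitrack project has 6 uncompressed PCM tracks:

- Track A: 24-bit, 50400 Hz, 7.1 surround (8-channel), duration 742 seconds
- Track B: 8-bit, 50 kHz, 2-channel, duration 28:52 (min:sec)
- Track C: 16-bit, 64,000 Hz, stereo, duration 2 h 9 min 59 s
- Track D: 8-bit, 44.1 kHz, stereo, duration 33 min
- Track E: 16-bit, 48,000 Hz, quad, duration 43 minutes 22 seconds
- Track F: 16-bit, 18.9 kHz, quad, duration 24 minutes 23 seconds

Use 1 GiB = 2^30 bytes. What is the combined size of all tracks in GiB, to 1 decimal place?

Track A: 50,400 × 742 × 3 × 8 = 897,523,200 bytes.
Track B: 28:52 (min:sec) = 1,732 s; 50,000 × 1,732 × 1 × 2 = 173,200,000 bytes.
Track C: 2 h 9 min 59 s = 7,799 s; 64,000 × 7,799 × 2 × 2 = 1,996,544,000 bytes.
Track D: 33 min = 1,980 s; 44,100 × 1,980 × 1 × 2 = 174,636,000 bytes.
Track E: 43 minutes 22 seconds = 2,602 s; 48,000 × 2,602 × 2 × 4 = 999,168,000 bytes.
Track F: 24 minutes 23 seconds = 1,463 s; 18,900 × 1,463 × 2 × 4 = 221,205,600 bytes.
Total = 4,462,276,800 bytes = 4.2 GiB.

4.2 GiB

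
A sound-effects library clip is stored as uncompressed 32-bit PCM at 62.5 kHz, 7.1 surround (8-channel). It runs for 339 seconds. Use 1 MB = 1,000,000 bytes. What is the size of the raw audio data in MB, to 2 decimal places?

Bytes = 62,500 samples/s × 339 s × 4 bytes/sample × 8 ch = 678,000,000 bytes.
678,000,000 / 1,000,000 = 678.00 MB.

678.00 MB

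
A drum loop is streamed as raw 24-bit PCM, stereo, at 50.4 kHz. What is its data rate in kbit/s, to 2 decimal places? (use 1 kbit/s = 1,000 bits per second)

Bit rate = 50,400 × 24 × 2 = 2,419,200 bits/s.
= 2419.20 kbit/s.

2419.20 kbit/s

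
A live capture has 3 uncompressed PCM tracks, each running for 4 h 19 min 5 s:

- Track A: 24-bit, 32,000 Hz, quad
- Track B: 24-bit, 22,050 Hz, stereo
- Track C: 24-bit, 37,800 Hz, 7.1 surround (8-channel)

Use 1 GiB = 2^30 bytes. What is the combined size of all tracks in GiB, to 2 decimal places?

4 h 19 min 5 s = 15,545 s.
Track A: 32,000 × 15,545 × 3 × 4 = 5,969,280,000 bytes.
Track B: 22,050 × 15,545 × 3 × 2 = 2,056,603,500 bytes.
Track C: 37,800 × 15,545 × 3 × 8 = 14,102,424,000 bytes.
Total = 22,128,307,500 bytes = 20.61 GiB.

20.61 GiB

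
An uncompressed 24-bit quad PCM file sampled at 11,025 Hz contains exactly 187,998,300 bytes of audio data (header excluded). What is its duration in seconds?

1,421 seconds

Byte rate = 11,025 × 3 × 4 = 132,300 bytes/s.
Duration = 187,998,300 / 132,300 = 1,421 s.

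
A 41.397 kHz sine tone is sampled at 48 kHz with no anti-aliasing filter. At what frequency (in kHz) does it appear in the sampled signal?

Nyquist = 48,000/2 = 24,000 Hz; 41,397 Hz exceeds it.
Alias = |41,397 − 1×48,000| = |41,397 − 48,000| = 6,603 Hz = 6.603 kHz.

6.603 kHz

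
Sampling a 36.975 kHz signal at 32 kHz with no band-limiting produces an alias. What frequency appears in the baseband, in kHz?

4.975 kHz

Nyquist = 32,000/2 = 16,000 Hz; 36,975 Hz exceeds it.
Alias = |36,975 − 1×32,000| = |36,975 − 32,000| = 4,975 Hz = 4.975 kHz.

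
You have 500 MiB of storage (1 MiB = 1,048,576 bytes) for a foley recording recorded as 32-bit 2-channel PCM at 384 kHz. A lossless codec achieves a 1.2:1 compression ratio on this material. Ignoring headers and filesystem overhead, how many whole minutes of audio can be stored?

3 minutes

Uncompressed byte rate = 384,000 × 4 × 2 = 3,072,000 bytes/s.
After 1.2:1 compression, effective rate ≈ 2560000 bytes/s.
Capacity = 500 × 1,048,576 = 524,288,000 bytes.
524,288,000 / effective rate ≈ 204.8 s → 3 minutes.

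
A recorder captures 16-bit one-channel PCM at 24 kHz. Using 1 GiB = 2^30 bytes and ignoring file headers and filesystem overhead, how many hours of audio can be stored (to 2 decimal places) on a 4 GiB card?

Uncompressed byte rate = 24,000 × 2 × 1 = 48,000 bytes/s.
Capacity = 4 × 1,073,741,824 = 4,294,967,296 bytes.
4,294,967,296 / 48,000 ≈ 89478.49 s → 24.86 hours.

24.86 hours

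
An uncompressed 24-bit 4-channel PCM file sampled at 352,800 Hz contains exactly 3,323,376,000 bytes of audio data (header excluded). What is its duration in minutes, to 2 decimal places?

Byte rate = 352,800 × 3 × 4 = 4,233,600 bytes/s.
Duration = 3,323,376,000 / 4,233,600 = 785 s.
785 s / 60 = 13.08 minutes.

13.08 minutes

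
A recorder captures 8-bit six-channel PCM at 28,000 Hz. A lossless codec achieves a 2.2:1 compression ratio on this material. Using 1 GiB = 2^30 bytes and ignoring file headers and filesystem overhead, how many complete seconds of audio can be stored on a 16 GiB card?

Uncompressed byte rate = 28,000 × 1 × 6 = 168,000 bytes/s.
After 2.2:1 compression, effective rate ≈ 76363.64 bytes/s.
Capacity = 16 × 1,073,741,824 = 17,179,869,184 bytes.
17,179,869,184 / effective rate ≈ 224974.48 s → 224,974 seconds.

224,974 seconds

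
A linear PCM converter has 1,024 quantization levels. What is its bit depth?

log2(1,024) = 10.

10 bits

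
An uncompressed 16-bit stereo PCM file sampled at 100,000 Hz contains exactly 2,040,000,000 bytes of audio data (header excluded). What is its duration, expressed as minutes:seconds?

Byte rate = 100,000 × 2 × 2 = 400,000 bytes/s.
Duration = 2,040,000,000 / 400,000 = 5,100 s.
5,100 s = 85:00.

85:00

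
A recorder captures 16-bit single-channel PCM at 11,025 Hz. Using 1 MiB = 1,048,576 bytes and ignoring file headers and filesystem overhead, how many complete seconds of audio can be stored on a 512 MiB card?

Uncompressed byte rate = 11,025 × 2 × 1 = 22,050 bytes/s.
Capacity = 512 × 1,048,576 = 536,870,912 bytes.
536,870,912 / 22,050 ≈ 24347.89 s → 24,347 seconds.

24,347 seconds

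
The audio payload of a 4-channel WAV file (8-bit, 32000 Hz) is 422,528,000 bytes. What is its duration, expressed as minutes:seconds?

55:01

Byte rate = 32,000 × 1 × 4 = 128,000 bytes/s.
Duration = 422,528,000 / 128,000 = 3,301 s.
3,301 s = 55:01.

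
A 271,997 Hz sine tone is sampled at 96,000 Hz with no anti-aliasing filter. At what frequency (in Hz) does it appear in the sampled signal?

16,003 Hz

Nyquist = 96,000/2 = 48,000 Hz; 271,997 Hz exceeds it.
Alias = |271,997 − 3×96,000| = |271,997 − 288,000| = 16,003 Hz.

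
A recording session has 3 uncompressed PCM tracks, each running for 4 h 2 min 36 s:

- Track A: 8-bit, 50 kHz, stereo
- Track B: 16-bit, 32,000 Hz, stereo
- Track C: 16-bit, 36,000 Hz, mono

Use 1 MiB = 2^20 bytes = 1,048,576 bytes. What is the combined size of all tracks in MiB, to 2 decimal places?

4 h 2 min 36 s = 14,556 s.
Track A: 50,000 × 14,556 × 1 × 2 = 1,455,600,000 bytes.
Track B: 32,000 × 14,556 × 2 × 2 = 1,863,168,000 bytes.
Track C: 36,000 × 14,556 × 2 × 1 = 1,048,032,000 bytes.
Total = 4,366,800,000 bytes = 4164.51 MiB.

4164.51 MiB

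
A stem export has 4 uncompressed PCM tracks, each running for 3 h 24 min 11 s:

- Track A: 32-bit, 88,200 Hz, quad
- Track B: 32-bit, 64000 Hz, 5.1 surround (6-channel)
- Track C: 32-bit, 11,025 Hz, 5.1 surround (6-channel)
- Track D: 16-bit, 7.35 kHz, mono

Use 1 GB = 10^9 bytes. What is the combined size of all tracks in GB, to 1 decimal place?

3 h 24 min 11 s = 12,251 s.
Track A: 88,200 × 12,251 × 4 × 4 = 17,288,611,200 bytes.
Track B: 64,000 × 12,251 × 4 × 6 = 18,817,536,000 bytes.
Track C: 11,025 × 12,251 × 4 × 6 = 3,241,614,600 bytes.
Track D: 7,350 × 12,251 × 2 × 1 = 180,089,700 bytes.
Total = 39,527,851,500 bytes = 39.5 GB.

39.5 GB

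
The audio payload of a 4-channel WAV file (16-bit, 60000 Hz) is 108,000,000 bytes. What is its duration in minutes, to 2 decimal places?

3.75 minutes

Byte rate = 60,000 × 2 × 4 = 480,000 bytes/s.
Duration = 108,000,000 / 480,000 = 225 s.
225 s / 60 = 3.75 minutes.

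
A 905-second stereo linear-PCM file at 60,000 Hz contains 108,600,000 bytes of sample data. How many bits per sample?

8 bits

Bytes per sample = 108,600,000 / (60,000 × 905 × 2) = 108,600,000 / 108,600,000 = 1.
Bit depth = 1 × 8 = 8 bits.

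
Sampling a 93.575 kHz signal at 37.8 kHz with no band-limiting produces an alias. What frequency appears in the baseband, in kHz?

17.975 kHz

Nyquist = 37,800/2 = 18,900 Hz; 93,575 Hz exceeds it.
Alias = |93,575 − 2×37,800| = |93,575 − 75,600| = 17,975 Hz = 17.975 kHz.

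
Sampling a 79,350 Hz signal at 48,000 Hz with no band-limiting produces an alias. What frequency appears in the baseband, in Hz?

16,650 Hz

Nyquist = 48,000/2 = 24,000 Hz; 79,350 Hz exceeds it.
Alias = |79,350 − 2×48,000| = |79,350 − 96,000| = 16,650 Hz.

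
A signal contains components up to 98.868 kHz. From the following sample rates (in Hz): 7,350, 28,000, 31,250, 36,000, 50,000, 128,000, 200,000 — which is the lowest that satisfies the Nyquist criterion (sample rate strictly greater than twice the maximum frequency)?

200,000 Hz

Need sample rate > 2 × 98,868 = 197,736 Hz.
Lowest listed rate above 197,736 Hz is 200,000 Hz.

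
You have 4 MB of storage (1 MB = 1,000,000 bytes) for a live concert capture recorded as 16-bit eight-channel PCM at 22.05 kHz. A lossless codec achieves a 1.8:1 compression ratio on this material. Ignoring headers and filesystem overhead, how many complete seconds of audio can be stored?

20 seconds

Uncompressed byte rate = 22,050 × 2 × 8 = 352,800 bytes/s.
After 1.8:1 compression, effective rate ≈ 196000 bytes/s.
Capacity = 4 × 1,000,000 = 4,000,000 bytes.
4,000,000 / effective rate ≈ 20.41 s → 20 seconds.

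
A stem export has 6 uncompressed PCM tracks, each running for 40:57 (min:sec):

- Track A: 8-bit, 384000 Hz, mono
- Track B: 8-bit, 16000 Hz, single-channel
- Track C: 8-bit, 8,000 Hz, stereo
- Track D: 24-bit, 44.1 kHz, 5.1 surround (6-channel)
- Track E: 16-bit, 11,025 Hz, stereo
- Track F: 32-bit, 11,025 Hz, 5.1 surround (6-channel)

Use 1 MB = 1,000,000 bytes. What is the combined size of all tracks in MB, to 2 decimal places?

3730.95 MB

40:57 (min:sec) = 2,457 s.
Track A: 384,000 × 2,457 × 1 × 1 = 943,488,000 bytes.
Track B: 16,000 × 2,457 × 1 × 1 = 39,312,000 bytes.
Track C: 8,000 × 2,457 × 1 × 2 = 39,312,000 bytes.
Track D: 44,100 × 2,457 × 3 × 6 = 1,950,366,600 bytes.
Track E: 11,025 × 2,457 × 2 × 2 = 108,353,700 bytes.
Track F: 11,025 × 2,457 × 4 × 6 = 650,122,200 bytes.
Total = 3,730,954,500 bytes = 3730.95 MB.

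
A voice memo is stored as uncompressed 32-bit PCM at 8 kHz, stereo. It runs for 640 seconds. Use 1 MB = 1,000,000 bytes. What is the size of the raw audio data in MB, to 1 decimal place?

41.0 MB

Bytes = 8,000 samples/s × 640 s × 4 bytes/sample × 2 ch = 40,960,000 bytes.
40,960,000 / 1,000,000 = 41.0 MB.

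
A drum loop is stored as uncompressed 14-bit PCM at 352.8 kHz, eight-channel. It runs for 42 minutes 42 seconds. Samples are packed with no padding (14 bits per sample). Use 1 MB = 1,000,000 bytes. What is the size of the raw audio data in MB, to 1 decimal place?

Duration = 42 minutes 42 seconds = 2,562 s.
Bits = 352,800 × 2,562 × 14 × 8 = 101,233,843,200 bits = 12,654,230,400 bytes.
12,654,230,400 / 1,000,000 = 12654.2 MB.

12654.2 MB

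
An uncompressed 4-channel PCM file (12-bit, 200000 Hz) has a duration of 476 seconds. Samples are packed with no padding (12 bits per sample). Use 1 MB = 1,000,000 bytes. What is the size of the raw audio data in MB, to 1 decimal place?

Bits = 200,000 × 476 × 12 × 4 = 4,569,600,000 bits = 571,200,000 bytes.
571,200,000 / 1,000,000 = 571.2 MB.

571.2 MB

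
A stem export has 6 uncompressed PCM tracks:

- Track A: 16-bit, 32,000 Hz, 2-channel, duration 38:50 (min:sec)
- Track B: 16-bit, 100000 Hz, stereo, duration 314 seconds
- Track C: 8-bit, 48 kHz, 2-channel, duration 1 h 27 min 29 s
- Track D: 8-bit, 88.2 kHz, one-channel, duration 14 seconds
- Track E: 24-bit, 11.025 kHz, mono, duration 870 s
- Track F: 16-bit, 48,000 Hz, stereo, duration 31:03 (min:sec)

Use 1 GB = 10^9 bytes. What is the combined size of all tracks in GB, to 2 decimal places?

Track A: 38:50 (min:sec) = 2,330 s; 32,000 × 2,330 × 2 × 2 = 298,240,000 bytes.
Track B: 100,000 × 314 × 2 × 2 = 125,600,000 bytes.
Track C: 1 h 27 min 29 s = 5,249 s; 48,000 × 5,249 × 1 × 2 = 503,904,000 bytes.
Track D: 88,200 × 14 × 1 × 1 = 1,234,800 bytes.
Track E: 11,025 × 870 × 3 × 1 = 28,775,250 bytes.
Track F: 31:03 (min:sec) = 1,863 s; 48,000 × 1,863 × 2 × 2 = 357,696,000 bytes.
Total = 1,315,450,050 bytes = 1.32 GB.

1.32 GB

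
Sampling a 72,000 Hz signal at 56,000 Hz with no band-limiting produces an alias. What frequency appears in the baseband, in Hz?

16,000 Hz

Nyquist = 56,000/2 = 28,000 Hz; 72,000 Hz exceeds it.
Alias = |72,000 − 1×56,000| = |72,000 − 56,000| = 16,000 Hz.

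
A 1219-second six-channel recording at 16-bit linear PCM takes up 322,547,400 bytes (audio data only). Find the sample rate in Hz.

22,050 Hz

Bytes = sample_rate × seconds × bytes_per_sample × channels.
sample_rate = 322,547,400 / (1,219 × 2 × 6) = 322,547,400 / 14,628 = 22,050 Hz.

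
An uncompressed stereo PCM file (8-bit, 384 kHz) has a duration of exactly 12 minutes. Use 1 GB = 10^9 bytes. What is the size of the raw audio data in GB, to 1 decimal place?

Duration = exactly 12 minutes = 720 s.
Bytes = 384,000 samples/s × 720 s × 1 bytes/sample × 2 ch = 552,960,000 bytes.
552,960,000 / 1,000,000,000 = 0.6 GB.

0.6 GB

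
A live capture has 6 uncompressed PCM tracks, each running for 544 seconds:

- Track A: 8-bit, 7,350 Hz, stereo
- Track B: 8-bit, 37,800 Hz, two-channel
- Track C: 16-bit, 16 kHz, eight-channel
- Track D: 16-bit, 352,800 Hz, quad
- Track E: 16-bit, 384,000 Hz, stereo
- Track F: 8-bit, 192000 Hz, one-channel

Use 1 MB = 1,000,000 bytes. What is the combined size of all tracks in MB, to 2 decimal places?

2663.80 MB

Track A: 7,350 × 544 × 1 × 2 = 7,996,800 bytes.
Track B: 37,800 × 544 × 1 × 2 = 41,126,400 bytes.
Track C: 16,000 × 544 × 2 × 8 = 139,264,000 bytes.
Track D: 352,800 × 544 × 2 × 4 = 1,535,385,600 bytes.
Track E: 384,000 × 544 × 2 × 2 = 835,584,000 bytes.
Track F: 192,000 × 544 × 1 × 1 = 104,448,000 bytes.
Total = 2,663,804,800 bytes = 2663.80 MB.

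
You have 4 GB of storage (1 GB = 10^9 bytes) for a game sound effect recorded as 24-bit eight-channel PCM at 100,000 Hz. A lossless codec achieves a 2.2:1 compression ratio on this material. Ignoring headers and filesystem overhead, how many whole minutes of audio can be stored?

Uncompressed byte rate = 100,000 × 3 × 8 = 2,400,000 bytes/s.
After 2.2:1 compression, effective rate ≈ 1090909.09 bytes/s.
Capacity = 4 × 1,000,000,000 = 4,000,000,000 bytes.
4,000,000,000 / effective rate ≈ 3666.67 s → 61 minutes.

61 minutes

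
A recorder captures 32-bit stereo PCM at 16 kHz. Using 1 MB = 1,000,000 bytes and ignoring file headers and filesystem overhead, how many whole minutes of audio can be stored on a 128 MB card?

Uncompressed byte rate = 16,000 × 4 × 2 = 128,000 bytes/s.
Capacity = 128 × 1,000,000 = 128,000,000 bytes.
128,000,000 / 128,000 ≈ 1000 s → 16 minutes.

16 minutes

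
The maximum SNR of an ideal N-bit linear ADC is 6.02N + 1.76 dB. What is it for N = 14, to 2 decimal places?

6.02 × 14 + 1.76 = 86.04 dB.

86.04 dB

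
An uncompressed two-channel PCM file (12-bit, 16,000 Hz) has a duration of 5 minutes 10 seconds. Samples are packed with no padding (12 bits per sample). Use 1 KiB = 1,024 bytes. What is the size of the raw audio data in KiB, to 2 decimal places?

14531.25 KiB

Duration = 5 minutes 10 seconds = 310 s.
Bits = 16,000 × 310 × 12 × 2 = 119,040,000 bits = 14,880,000 bytes.
14,880,000 / 1,024 = 14531.25 KiB.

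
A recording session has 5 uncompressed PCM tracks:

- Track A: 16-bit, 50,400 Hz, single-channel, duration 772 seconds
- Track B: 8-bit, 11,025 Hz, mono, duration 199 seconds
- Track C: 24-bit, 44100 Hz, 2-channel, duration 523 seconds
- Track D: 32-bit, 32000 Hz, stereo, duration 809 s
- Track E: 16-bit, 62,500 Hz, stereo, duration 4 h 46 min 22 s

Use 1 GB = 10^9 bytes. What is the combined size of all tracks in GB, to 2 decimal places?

Track A: 50,400 × 772 × 2 × 1 = 77,817,600 bytes.
Track B: 11,025 × 199 × 1 × 1 = 2,193,975 bytes.
Track C: 44,100 × 523 × 3 × 2 = 138,385,800 bytes.
Track D: 32,000 × 809 × 4 × 2 = 207,104,000 bytes.
Track E: 4 h 46 min 22 s = 17,182 s; 62,500 × 17,182 × 2 × 2 = 4,295,500,000 bytes.
Total = 4,721,001,375 bytes = 4.72 GB.

4.72 GB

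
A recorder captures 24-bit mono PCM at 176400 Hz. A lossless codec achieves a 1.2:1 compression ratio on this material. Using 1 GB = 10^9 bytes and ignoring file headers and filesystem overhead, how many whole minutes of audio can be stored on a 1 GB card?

37 minutes

Uncompressed byte rate = 176,400 × 3 × 1 = 529,200 bytes/s.
After 1.2:1 compression, effective rate ≈ 441000 bytes/s.
Capacity = 1 × 1,000,000,000 = 1,000,000,000 bytes.
1,000,000,000 / effective rate ≈ 2267.57 s → 37 minutes.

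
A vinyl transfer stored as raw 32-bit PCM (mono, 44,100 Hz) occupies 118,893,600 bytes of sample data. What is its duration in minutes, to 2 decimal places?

Byte rate = 44,100 × 4 × 1 = 176,400 bytes/s.
Duration = 118,893,600 / 176,400 = 674 s.
674 s / 60 = 11.23 minutes.

11.23 minutes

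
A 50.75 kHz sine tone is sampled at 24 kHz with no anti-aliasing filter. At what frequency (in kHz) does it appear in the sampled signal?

Nyquist = 24,000/2 = 12,000 Hz; 50,750 Hz exceeds it.
Alias = |50,750 − 2×24,000| = |50,750 − 48,000| = 2,750 Hz = 2.75 kHz.

2.75 kHz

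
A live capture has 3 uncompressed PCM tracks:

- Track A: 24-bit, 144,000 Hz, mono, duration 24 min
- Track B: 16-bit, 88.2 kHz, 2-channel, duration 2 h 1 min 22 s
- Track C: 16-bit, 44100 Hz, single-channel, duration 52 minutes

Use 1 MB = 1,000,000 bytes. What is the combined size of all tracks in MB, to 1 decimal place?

Track A: 24 min = 1,440 s; 144,000 × 1,440 × 3 × 1 = 622,080,000 bytes.
Track B: 2 h 1 min 22 s = 7,282 s; 88,200 × 7,282 × 2 × 2 = 2,569,089,600 bytes.
Track C: 52 minutes = 3,120 s; 44,100 × 3,120 × 2 × 1 = 275,184,000 bytes.
Total = 3,466,353,600 bytes = 3466.4 MB.

3466.4 MB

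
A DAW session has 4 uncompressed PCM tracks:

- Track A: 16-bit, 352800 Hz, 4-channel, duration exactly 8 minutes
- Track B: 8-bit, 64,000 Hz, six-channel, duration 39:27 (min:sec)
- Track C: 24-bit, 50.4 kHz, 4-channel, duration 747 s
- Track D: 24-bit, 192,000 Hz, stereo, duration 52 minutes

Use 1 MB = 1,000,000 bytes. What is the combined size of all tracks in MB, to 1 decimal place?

Track A: exactly 8 minutes = 480 s; 352,800 × 480 × 2 × 4 = 1,354,752,000 bytes.
Track B: 39:27 (min:sec) = 2,367 s; 64,000 × 2,367 × 1 × 6 = 908,928,000 bytes.
Track C: 50,400 × 747 × 3 × 4 = 451,785,600 bytes.
Track D: 52 minutes = 3,120 s; 192,000 × 3,120 × 3 × 2 = 3,594,240,000 bytes.
Total = 6,309,705,600 bytes = 6309.7 MB.

6309.7 MB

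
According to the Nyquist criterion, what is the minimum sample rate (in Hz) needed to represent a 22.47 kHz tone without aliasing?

Minimum sample rate = 2 × 22,470 Hz = 44,940 Hz.

44,940 Hz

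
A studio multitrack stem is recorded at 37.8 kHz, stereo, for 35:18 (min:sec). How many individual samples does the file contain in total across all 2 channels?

35:18 (min:sec) = 2,118 s.
37,800 × 2,118 s × 2 ch = 160,120,800 samples.

160,120,800 samples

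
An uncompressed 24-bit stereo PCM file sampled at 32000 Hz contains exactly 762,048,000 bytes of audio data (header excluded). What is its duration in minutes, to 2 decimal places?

Byte rate = 32,000 × 3 × 2 = 192,000 bytes/s.
Duration = 762,048,000 / 192,000 = 3,969 s.
3,969 s / 60 = 66.15 minutes.

66.15 minutes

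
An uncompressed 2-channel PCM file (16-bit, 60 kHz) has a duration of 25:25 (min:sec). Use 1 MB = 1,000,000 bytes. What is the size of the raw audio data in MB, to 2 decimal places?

366.00 MB

Duration = 25:25 (min:sec) = 1,525 s.
Bytes = 60,000 samples/s × 1,525 s × 2 bytes/sample × 2 ch = 366,000,000 bytes.
366,000,000 / 1,000,000 = 366.00 MB.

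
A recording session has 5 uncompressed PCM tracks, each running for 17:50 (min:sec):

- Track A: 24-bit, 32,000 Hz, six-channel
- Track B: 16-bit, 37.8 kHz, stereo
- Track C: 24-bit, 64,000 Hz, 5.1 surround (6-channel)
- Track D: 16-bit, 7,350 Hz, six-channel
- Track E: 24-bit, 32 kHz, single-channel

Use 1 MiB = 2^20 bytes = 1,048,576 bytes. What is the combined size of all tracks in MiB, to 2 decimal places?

17:50 (min:sec) = 1,070 s.
Track A: 32,000 × 1,070 × 3 × 6 = 616,320,000 bytes.
Track B: 37,800 × 1,070 × 2 × 2 = 161,784,000 bytes.
Track C: 64,000 × 1,070 × 3 × 6 = 1,232,640,000 bytes.
Track D: 7,350 × 1,070 × 2 × 6 = 94,374,000 bytes.
Track E: 32,000 × 1,070 × 3 × 1 = 102,720,000 bytes.
Total = 2,207,838,000 bytes = 2105.56 MiB.

2105.56 MiB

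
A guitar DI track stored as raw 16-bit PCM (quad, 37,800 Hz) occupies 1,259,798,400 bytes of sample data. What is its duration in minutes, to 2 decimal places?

69.43 minutes

Byte rate = 37,800 × 2 × 4 = 302,400 bytes/s.
Duration = 1,259,798,400 / 302,400 = 4,166 s.
4,166 s / 60 = 69.43 minutes.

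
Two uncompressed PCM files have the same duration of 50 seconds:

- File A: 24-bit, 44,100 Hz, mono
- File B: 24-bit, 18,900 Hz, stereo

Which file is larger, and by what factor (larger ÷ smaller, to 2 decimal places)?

File A: 44,100 × 3 × 1 = 132,300 bytes/s.
File B: 18,900 × 3 × 2 = 113,400 bytes/s.
File A is larger; ratio = 6,615,000 / 5,670,000 = 1.17.

File A, by a factor of 1.17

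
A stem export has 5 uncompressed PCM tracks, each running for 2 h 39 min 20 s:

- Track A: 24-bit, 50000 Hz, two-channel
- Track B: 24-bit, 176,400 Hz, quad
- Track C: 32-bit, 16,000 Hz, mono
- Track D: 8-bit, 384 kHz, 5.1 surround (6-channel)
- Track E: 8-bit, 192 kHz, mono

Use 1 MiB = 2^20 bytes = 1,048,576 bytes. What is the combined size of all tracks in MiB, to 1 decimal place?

2 h 39 min 20 s = 9,560 s.
Track A: 50,000 × 9,560 × 3 × 2 = 2,868,000,000 bytes.
Track B: 176,400 × 9,560 × 3 × 4 = 20,236,608,000 bytes.
Track C: 16,000 × 9,560 × 4 × 1 = 611,840,000 bytes.
Track D: 384,000 × 9,560 × 1 × 6 = 22,026,240,000 bytes.
Track E: 192,000 × 9,560 × 1 × 1 = 1,835,520,000 bytes.
Total = 47,578,208,000 bytes = 45374.1 MiB.

45374.1 MiB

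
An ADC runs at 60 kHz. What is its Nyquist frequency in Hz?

Nyquist frequency = sample rate / 2 = 60,000 / 2 = 30,000 Hz.

30,000 Hz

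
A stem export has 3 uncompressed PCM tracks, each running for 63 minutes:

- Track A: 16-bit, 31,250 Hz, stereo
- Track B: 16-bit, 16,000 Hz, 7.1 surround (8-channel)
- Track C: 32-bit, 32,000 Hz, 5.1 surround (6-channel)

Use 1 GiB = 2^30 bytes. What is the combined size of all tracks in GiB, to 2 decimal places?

4.04 GiB

63 minutes = 3,780 s.
Track A: 31,250 × 3,780 × 2 × 2 = 472,500,000 bytes.
Track B: 16,000 × 3,780 × 2 × 8 = 967,680,000 bytes.
Track C: 32,000 × 3,780 × 4 × 6 = 2,903,040,000 bytes.
Total = 4,343,220,000 bytes = 4.04 GiB.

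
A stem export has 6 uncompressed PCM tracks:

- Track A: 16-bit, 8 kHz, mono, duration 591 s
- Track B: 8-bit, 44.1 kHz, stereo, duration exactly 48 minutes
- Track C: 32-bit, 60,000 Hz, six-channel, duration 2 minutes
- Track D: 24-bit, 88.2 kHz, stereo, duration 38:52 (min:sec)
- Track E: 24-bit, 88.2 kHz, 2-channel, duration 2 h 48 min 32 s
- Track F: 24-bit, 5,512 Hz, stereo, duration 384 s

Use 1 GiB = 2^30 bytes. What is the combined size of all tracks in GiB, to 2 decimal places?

Track A: 8,000 × 591 × 2 × 1 = 9,456,000 bytes.
Track B: exactly 48 minutes = 2,880 s; 44,100 × 2,880 × 1 × 2 = 254,016,000 bytes.
Track C: 2 minutes = 120 s; 60,000 × 120 × 4 × 6 = 172,800,000 bytes.
Track D: 38:52 (min:sec) = 2,332 s; 88,200 × 2,332 × 3 × 2 = 1,234,094,400 bytes.
Track E: 2 h 48 min 32 s = 10,112 s; 88,200 × 10,112 × 3 × 2 = 5,351,270,400 bytes.
Track F: 5,512 × 384 × 3 × 2 = 12,699,648 bytes.
Total = 7,034,336,448 bytes = 6.55 GiB.

6.55 GiB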